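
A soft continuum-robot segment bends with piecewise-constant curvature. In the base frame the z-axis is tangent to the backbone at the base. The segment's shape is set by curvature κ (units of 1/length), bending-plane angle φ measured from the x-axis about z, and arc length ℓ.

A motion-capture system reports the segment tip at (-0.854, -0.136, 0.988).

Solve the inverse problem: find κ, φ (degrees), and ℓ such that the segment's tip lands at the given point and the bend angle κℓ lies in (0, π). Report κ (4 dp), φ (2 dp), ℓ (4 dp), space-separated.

1.0032 189.05 1.4333

ρ = √(x²+y²) = √(-0.854² + -0.136²) = 0.86476
φ = atan2(y, x) mod 360° = atan2(-0.136, -0.854) = 189.0484°
|p|² = ρ² + z² = 0.86476² + 0.988² = 1.72396
κ = 2ρ / |p|² = 2×0.86476 / 1.72396 = 1.00323
θ = 2·atan2(ρ, z) = 2·atan2(0.86476, 0.988) = 1.43796 rad
ℓ = θ/κ = 1.43796/1.00323 = 1.43333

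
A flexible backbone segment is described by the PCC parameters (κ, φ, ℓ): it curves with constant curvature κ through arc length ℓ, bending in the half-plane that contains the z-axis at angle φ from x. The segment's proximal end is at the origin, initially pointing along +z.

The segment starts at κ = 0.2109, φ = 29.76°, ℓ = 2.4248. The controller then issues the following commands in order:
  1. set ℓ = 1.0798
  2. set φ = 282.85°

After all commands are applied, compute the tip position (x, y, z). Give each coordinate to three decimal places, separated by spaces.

initial: κ=0.2109, φ=29.76°, ℓ=2.4248
cmd 1: set ℓ=1.0798 → (κ,φ,ℓ)=(0.2109,29.76°,1.0798) → tip=(0.1063,0.0608,1.0705)
cmd 2: set φ=282.85° → (κ,φ,ℓ)=(0.2109,282.85°,1.0798) → tip=(0.0272,-0.1194,1.0705)

0.027 -0.119 1.070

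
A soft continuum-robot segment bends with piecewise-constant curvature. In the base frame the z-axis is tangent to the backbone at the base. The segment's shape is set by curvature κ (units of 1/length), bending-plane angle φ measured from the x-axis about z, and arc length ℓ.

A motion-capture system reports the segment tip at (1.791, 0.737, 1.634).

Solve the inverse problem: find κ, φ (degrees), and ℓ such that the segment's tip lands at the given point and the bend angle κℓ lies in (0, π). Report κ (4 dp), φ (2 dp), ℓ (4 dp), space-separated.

ρ = √(x²+y²) = √(1.791² + 0.737²) = 1.93671
φ = atan2(y, x) mod 360° = atan2(0.737, 1.791) = 22.3673°
|p|² = ρ² + z² = 1.93671² + 1.634² = 6.42081
κ = 2ρ / |p|² = 2×1.93671 / 6.42081 = 0.60326
θ = 2·atan2(ρ, z) = 2·atan2(1.93671, 1.634) = 1.73994 rad
ℓ = θ/κ = 1.73994/0.60326 = 2.88423

0.6033 22.37 2.8842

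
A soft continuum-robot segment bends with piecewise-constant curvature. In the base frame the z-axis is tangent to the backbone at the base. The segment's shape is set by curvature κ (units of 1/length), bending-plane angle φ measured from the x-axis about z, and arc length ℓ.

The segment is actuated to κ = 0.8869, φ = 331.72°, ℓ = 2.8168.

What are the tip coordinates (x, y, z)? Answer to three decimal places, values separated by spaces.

1.787 -0.962 0.676

θ = κ·ℓ = 0.8869 × 2.8168 = 2.49822 rad
ρ = (1 − cos θ)/κ = (1 − -0.80008)/0.8869 = 2.02963
z = sin θ / κ = 0.59990/0.8869 = 0.67640
x = ρ cos φ = 2.02963 × cos(331.72°) = 1.78738
y = ρ sin φ = 2.02963 × sin(331.72°) = -0.96160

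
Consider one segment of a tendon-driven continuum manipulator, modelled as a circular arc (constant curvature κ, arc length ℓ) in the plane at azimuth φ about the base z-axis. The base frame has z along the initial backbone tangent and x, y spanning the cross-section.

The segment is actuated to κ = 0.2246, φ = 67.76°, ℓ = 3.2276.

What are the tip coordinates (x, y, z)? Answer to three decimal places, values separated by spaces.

0.424 1.036 2.952

θ = κ·ℓ = 0.2246 × 3.2276 = 0.72492 rad
ρ = (1 − cos θ)/κ = (1 − 0.74855)/0.2246 = 1.11953
z = sin θ / κ = 0.66307/0.2246 = 2.95225
x = ρ cos φ = 1.11953 × cos(67.76°) = 0.42373
y = ρ sin φ = 1.11953 × sin(67.76°) = 1.03625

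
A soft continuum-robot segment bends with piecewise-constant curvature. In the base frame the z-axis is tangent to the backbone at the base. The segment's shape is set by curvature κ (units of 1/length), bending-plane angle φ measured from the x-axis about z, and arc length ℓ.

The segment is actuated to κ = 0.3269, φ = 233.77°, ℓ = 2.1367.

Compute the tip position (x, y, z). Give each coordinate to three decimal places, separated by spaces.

θ = κ·ℓ = 0.3269 × 2.1367 = 0.69849 rad
ρ = (1 − cos θ)/κ = (1 − 0.76582)/0.3269 = 0.71638
z = sin θ / κ = 0.64306/0.3269 = 1.96715
x = ρ cos φ = 0.71638 × cos(233.77°) = -0.42340
y = ρ sin φ = 0.71638 × sin(233.77°) = -0.57787

-0.423 -0.578 1.967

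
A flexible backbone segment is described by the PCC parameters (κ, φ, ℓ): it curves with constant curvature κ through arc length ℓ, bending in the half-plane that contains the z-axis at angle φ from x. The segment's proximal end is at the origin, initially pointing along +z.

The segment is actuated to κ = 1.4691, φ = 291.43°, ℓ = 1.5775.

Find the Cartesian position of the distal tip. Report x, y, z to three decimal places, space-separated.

θ = κ·ℓ = 1.4691 × 1.5775 = 2.31751 rad
ρ = (1 − cos θ)/κ = (1 − -0.67923)/1.4691 = 1.14303
z = sin θ / κ = 0.73393/1.4691 = 0.49958
x = ρ cos φ = 1.14303 × cos(291.43°) = 0.41762
y = ρ sin φ = 1.14303 × sin(291.43°) = -1.06401

0.418 -1.064 0.500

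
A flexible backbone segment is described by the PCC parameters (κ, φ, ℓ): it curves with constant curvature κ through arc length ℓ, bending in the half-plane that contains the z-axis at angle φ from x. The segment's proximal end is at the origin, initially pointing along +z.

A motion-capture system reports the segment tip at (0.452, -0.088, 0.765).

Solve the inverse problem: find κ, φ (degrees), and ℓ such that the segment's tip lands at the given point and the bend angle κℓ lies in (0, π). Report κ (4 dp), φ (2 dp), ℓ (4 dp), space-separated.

ρ = √(x²+y²) = √(0.452² + -0.088²) = 0.46049
φ = atan2(y, x) mod 360° = atan2(-0.088, 0.452) = 348.9829°
|p|² = ρ² + z² = 0.46049² + 0.765² = 0.79727
κ = 2ρ / |p|² = 2×0.46049 / 0.79727 = 1.15515
θ = 2·atan2(ρ, z) = 2·atan2(0.46049, 0.765) = 1.08369 rad
ℓ = θ/κ = 1.08369/1.15515 = 0.93814

1.1552 348.98 0.9381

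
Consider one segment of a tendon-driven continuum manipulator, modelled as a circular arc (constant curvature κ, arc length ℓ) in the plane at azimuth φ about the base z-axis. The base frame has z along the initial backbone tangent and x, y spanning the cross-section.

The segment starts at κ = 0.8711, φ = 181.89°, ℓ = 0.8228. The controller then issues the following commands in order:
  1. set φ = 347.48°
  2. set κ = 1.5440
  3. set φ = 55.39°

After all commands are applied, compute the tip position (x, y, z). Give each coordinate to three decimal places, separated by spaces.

initial: κ=0.8711, φ=181.89°, ℓ=0.8228
cmd 1: set φ=347.48° → (κ,φ,ℓ)=(0.8711,347.48°,0.8228) → tip=(0.2757,-0.0612,0.7541)
cmd 2: set κ=1.5440 → (κ,φ,ℓ)=(1.5440,347.48°,0.8228) → tip=(0.4452,-0.0989,0.6187)
cmd 3: set φ=55.39° → (κ,φ,ℓ)=(1.5440,55.39°,0.8228) → tip=(0.2590,0.3753,0.6187)

0.259 0.375 0.619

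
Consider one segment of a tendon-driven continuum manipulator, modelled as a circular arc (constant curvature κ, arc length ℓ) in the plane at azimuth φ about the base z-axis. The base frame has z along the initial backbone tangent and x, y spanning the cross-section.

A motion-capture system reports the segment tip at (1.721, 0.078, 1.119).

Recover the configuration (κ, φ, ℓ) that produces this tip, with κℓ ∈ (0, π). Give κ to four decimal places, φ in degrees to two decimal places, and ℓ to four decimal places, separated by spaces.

ρ = √(x²+y²) = √(1.721² + 0.078²) = 1.72277
φ = atan2(y, x) mod 360° = atan2(0.078, 1.721) = 2.5950°
|p|² = ρ² + z² = 1.72277² + 1.119² = 4.22009
κ = 2ρ / |p|² = 2×1.72277 / 4.22009 = 0.81646
θ = 2·atan2(ρ, z) = 2·atan2(1.72277, 1.119) = 1.98949 rad
ℓ = θ/κ = 1.98949/0.81646 = 2.43673

0.8165 2.60 2.4367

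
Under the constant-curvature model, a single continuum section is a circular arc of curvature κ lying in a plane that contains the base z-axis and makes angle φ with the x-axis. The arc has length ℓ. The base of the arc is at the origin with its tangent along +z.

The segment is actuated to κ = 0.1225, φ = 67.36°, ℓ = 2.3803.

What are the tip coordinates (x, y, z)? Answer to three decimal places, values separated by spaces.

0.133 0.318 2.347

θ = κ·ℓ = 0.1225 × 2.3803 = 0.29159 rad
ρ = (1 − cos θ)/κ = (1 − 0.95779)/0.1225 = 0.34458
z = sin θ / κ = 0.28747/0.1225 = 2.34671
x = ρ cos φ = 0.34458 × cos(67.36°) = 0.13264
y = ρ sin φ = 0.34458 × sin(67.36°) = 0.31803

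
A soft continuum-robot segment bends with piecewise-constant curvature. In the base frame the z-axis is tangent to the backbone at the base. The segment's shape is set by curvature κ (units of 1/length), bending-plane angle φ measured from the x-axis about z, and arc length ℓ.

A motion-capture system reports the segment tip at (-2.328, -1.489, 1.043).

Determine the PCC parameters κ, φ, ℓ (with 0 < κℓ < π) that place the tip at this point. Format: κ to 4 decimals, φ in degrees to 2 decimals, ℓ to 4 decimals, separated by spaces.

ρ = √(x²+y²) = √(-2.328² + -1.489²) = 2.76346
φ = atan2(y, x) mod 360° = atan2(-1.489, -2.328) = 212.6032°
|p|² = ρ² + z² = 2.76346² + 1.043² = 8.72455
κ = 2ρ / |p|² = 2×2.76346 / 8.72455 = 0.63349
θ = 2·atan2(ρ, z) = 2·atan2(2.76346, 1.043) = 2.41980 rad
ℓ = θ/κ = 2.41980/0.63349 = 3.81979

0.6335 212.60 3.8198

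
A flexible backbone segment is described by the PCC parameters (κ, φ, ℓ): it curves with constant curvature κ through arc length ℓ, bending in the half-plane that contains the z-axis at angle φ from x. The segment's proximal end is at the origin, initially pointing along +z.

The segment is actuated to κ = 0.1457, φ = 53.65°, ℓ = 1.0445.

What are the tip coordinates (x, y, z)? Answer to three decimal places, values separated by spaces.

0.047 0.064 1.040

θ = κ·ℓ = 0.1457 × 1.0445 = 0.15218 rad
ρ = (1 − cos θ)/κ = (1 − 0.98844)/0.1457 = 0.07932
z = sin θ / κ = 0.15160/0.1457 = 1.04047
x = ρ cos φ = 0.07932 × cos(53.65°) = 0.04702
y = ρ sin φ = 0.07932 × sin(53.65°) = 0.06389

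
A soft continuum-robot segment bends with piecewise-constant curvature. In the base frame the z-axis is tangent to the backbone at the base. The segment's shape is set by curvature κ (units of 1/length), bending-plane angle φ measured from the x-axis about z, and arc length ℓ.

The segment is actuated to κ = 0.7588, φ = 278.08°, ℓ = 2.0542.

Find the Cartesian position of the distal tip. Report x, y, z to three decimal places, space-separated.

0.183 -1.289 1.318

θ = κ·ℓ = 0.7588 × 2.0542 = 1.55873 rad
ρ = (1 − cos θ)/κ = (1 − 0.01207)/0.7588 = 1.30196
z = sin θ / κ = 0.99993/0.7588 = 1.31777
x = ρ cos φ = 1.30196 × cos(278.08°) = 0.18300
y = ρ sin φ = 1.30196 × sin(278.08°) = -1.28904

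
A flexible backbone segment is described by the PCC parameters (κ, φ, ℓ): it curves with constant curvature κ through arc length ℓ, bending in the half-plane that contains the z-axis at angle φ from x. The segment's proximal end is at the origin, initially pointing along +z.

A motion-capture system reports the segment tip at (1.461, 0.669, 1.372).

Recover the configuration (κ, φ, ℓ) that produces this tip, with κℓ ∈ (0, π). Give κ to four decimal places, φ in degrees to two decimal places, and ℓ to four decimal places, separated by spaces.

0.7199 24.60 2.4007

ρ = √(x²+y²) = √(1.461² + 0.669²) = 1.60689
φ = atan2(y, x) mod 360° = atan2(0.669, 1.461) = 24.6033°
|p|² = ρ² + z² = 1.60689² + 1.372² = 4.46447
κ = 2ρ / |p|² = 2×1.60689 / 4.46447 = 0.71986
θ = 2·atan2(ρ, z) = 2·atan2(1.60689, 1.372) = 1.72817 rad
ℓ = θ/κ = 1.72817/0.71986 = 2.40072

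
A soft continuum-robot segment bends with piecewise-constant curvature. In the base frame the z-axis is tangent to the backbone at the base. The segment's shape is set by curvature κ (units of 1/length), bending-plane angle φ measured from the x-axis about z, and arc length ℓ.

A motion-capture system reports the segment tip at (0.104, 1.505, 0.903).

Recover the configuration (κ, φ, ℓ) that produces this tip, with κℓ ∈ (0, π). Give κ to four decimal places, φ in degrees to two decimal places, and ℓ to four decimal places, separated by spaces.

ρ = √(x²+y²) = √(0.104² + 1.505²) = 1.50859
φ = atan2(y, x) mod 360° = atan2(1.505, 0.104) = 86.0470°
|p|² = ρ² + z² = 1.50859² + 0.903² = 3.09125
κ = 2ρ / |p|² = 2×1.50859 / 3.09125 = 0.97604
θ = 2·atan2(ρ, z) = 2·atan2(1.50859, 0.903) = 2.06285 rad
ℓ = θ/κ = 2.06285/0.97604 = 2.11350

0.9760 86.05 2.1135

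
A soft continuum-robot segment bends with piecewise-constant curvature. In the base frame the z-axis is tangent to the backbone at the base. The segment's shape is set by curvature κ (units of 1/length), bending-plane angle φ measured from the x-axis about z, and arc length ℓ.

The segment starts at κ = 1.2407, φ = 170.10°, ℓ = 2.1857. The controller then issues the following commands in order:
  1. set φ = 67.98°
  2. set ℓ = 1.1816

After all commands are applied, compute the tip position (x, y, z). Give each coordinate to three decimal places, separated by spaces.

0.271 0.669 0.802

initial: κ=1.2407, φ=170.10°, ℓ=2.1857
cmd 1: set φ=67.98° → (κ,φ,ℓ)=(1.2407,67.98°,2.1857) → tip=(0.5769,1.4264,0.3358)
cmd 2: set ℓ=1.1816 → (κ,φ,ℓ)=(1.2407,67.98°,1.1816) → tip=(0.2706,0.6690,0.8016)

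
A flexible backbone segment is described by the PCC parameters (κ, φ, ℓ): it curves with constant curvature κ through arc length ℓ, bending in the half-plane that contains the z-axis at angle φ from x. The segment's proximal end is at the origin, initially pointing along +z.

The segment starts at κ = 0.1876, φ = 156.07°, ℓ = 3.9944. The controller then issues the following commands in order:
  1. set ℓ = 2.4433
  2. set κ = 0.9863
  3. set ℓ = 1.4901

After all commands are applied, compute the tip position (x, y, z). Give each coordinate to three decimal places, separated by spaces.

initial: κ=0.1876, φ=156.07°, ℓ=3.9944
cmd 1: set ℓ=2.4433 → (κ,φ,ℓ)=(0.1876,156.07°,2.4433) → tip=(-0.5029,0.2232,2.3586)
cmd 2: set κ=0.9863 → (κ,φ,ℓ)=(0.9863,156.07°,2.4433) → tip=(-1.6162,0.7172,0.6775)
cmd 3: set ℓ=1.4901 → (κ,φ,ℓ)=(0.9863,156.07°,1.4901) → tip=(-0.8332,0.3697,1.0087)

-0.833 0.370 1.009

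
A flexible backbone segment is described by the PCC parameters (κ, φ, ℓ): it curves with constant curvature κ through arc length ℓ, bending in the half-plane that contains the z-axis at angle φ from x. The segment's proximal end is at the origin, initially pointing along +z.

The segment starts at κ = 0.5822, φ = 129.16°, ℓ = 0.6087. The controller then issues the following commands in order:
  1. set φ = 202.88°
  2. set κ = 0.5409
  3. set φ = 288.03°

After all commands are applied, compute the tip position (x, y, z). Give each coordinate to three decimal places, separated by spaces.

0.031 -0.094 0.598

initial: κ=0.5822, φ=129.16°, ℓ=0.6087
cmd 1: set φ=202.88° → (κ,φ,ℓ)=(0.5822,202.88°,0.6087) → tip=(-0.0983,-0.0415,0.5960)
cmd 2: set κ=0.5409 → (κ,φ,ℓ)=(0.5409,202.88°,0.6087) → tip=(-0.0915,-0.0386,0.5978)
cmd 3: set φ=288.03° → (κ,φ,ℓ)=(0.5409,288.03°,0.6087) → tip=(0.0307,-0.0944,0.5978)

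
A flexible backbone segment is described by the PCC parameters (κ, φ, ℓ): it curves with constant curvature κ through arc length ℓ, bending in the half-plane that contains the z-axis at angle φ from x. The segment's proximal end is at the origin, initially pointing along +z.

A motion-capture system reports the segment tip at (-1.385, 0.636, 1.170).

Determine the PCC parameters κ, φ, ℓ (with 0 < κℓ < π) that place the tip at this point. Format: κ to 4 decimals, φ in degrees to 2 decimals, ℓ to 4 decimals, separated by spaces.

0.8257 155.34 2.2189

ρ = √(x²+y²) = √(-1.385² + 0.636²) = 1.52405
φ = atan2(y, x) mod 360° = atan2(0.636, -1.385) = 155.3351°
|p|² = ρ² + z² = 1.52405² + 1.170² = 3.69162
κ = 2ρ / |p|² = 2×1.52405 / 3.69162 = 0.82568
θ = 2·atan2(ρ, z) = 2·atan2(1.52405, 1.170) = 1.83214 rad
ℓ = θ/κ = 1.83214/0.82568 = 2.21894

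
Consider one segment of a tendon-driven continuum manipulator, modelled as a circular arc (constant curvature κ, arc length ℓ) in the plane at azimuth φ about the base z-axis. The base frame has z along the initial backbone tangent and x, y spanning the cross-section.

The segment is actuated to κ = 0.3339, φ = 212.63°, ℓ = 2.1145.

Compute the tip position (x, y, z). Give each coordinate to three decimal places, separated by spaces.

-0.603 -0.386 1.943

θ = κ·ℓ = 0.3339 × 2.1145 = 0.70603 rad
ρ = (1 − cos θ)/κ = (1 − 0.76094)/0.3339 = 0.71595
z = sin θ / κ = 0.64882/0.3339 = 1.94315
x = ρ cos φ = 0.71595 × cos(212.63°) = -0.60296
y = ρ sin φ = 0.71595 × sin(212.63°) = -0.38605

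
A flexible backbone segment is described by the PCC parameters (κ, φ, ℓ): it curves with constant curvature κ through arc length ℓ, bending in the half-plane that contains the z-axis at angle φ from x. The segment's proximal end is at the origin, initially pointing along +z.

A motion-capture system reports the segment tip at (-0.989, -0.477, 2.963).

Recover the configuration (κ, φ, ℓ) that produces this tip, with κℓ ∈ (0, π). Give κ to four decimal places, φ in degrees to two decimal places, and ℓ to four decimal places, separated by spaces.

ρ = √(x²+y²) = √(-0.989² + -0.477²) = 1.09802
φ = atan2(y, x) mod 360° = atan2(-0.477, -0.989) = 205.7483°
|p|² = ρ² + z² = 1.09802² + 2.963² = 9.98502
κ = 2ρ / |p|² = 2×1.09802 / 9.98502 = 0.21993
θ = 2·atan2(ρ, z) = 2·atan2(1.09802, 2.963) = 0.70978 rad
ℓ = θ/κ = 0.70978/0.21993 = 3.22723

0.2199 205.75 3.2272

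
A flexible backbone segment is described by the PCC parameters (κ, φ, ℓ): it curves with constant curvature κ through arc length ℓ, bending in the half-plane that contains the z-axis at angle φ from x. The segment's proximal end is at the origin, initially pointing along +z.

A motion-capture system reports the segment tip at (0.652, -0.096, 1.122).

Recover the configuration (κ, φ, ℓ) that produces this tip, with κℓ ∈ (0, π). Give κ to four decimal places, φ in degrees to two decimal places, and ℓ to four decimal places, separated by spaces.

0.7784 351.62 1.3645

ρ = √(x²+y²) = √(0.652² + -0.096²) = 0.65903
φ = atan2(y, x) mod 360° = atan2(-0.096, 0.652) = 351.6240°
|p|² = ρ² + z² = 0.65903² + 1.122² = 1.69320
κ = 2ρ / |p|² = 2×0.65903 / 1.69320 = 0.77844
θ = 2·atan2(ρ, z) = 2·atan2(0.65903, 1.122) = 1.06216 rad
ℓ = θ/κ = 1.06216/0.77844 = 1.36447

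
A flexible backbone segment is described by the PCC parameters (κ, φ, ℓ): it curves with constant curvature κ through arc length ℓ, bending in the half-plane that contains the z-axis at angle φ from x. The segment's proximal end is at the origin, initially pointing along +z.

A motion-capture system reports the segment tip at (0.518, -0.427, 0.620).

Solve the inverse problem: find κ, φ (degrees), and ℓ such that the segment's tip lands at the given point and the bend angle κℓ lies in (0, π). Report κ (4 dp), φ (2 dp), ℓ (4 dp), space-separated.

1.6078 320.50 1.0264

ρ = √(x²+y²) = √(0.518² + -0.427²) = 0.67131
φ = atan2(y, x) mod 360° = atan2(-0.427, 0.518) = 320.5004°
|p|² = ρ² + z² = 0.67131² + 0.620² = 0.83505
κ = 2ρ / |p|² = 2×0.67131 / 0.83505 = 1.60782
θ = 2·atan2(ρ, z) = 2·atan2(0.67131, 0.620) = 1.65022 rad
ℓ = θ/κ = 1.65022/1.60782 = 1.02637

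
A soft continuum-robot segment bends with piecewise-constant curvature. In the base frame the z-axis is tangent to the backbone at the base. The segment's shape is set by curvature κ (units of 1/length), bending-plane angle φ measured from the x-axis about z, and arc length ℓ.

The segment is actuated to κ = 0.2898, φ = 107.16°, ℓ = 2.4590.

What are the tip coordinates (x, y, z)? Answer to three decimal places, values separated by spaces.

θ = κ·ℓ = 0.2898 × 2.4590 = 0.71262 rad
ρ = (1 − cos θ)/κ = (1 − 0.75665)/0.2898 = 0.83971
z = sin θ / κ = 0.65382/0.2898 = 2.25610
x = ρ cos φ = 0.83971 × cos(107.16°) = -0.24775
y = ρ sin φ = 0.83971 × sin(107.16°) = 0.80233

-0.248 0.802 2.256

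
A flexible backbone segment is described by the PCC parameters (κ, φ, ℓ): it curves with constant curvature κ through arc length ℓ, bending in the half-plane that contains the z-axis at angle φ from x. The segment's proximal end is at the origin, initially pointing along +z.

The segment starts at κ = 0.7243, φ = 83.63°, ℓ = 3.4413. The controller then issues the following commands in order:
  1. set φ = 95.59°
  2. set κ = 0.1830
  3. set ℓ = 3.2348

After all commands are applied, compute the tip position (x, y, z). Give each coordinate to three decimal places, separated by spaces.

-0.091 0.925 3.049

initial: κ=0.7243, φ=83.63°, ℓ=3.4413
cmd 1: set φ=95.59° → (κ,φ,ℓ)=(0.7243,95.59°,3.4413) → tip=(-0.2416,2.4687,0.8345)
cmd 2: set κ=0.1830 → (κ,φ,ℓ)=(0.1830,95.59°,3.4413) → tip=(-0.1021,1.0433,3.2183)
cmd 3: set ℓ=3.2348 → (κ,φ,ℓ)=(0.1830,95.59°,3.2348) → tip=(-0.0906,0.9254,3.0492)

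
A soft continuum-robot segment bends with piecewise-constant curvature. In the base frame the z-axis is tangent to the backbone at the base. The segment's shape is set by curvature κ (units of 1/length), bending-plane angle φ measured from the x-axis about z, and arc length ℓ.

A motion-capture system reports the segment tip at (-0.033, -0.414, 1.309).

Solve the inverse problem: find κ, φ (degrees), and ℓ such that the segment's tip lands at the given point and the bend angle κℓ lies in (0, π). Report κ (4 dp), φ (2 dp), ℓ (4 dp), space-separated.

0.4404 265.44 1.3951

ρ = √(x²+y²) = √(-0.033² + -0.414²) = 0.41531
φ = atan2(y, x) mod 360° = atan2(-0.414, -0.033) = 265.4426°
|p|² = ρ² + z² = 0.41531² + 1.309² = 1.88597
κ = 2ρ / |p|² = 2×0.41531 / 1.88597 = 0.44042
θ = 2·atan2(ρ, z) = 2·atan2(0.41531, 1.309) = 0.61446 rad
ℓ = θ/κ = 0.61446/0.44042 = 1.39515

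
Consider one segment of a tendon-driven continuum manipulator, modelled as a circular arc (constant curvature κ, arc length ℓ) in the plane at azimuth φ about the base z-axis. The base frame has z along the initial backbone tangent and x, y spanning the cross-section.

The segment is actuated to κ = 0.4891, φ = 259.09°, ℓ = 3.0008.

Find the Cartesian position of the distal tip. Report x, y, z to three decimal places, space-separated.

-0.347 -1.801 2.034

θ = κ·ℓ = 0.4891 × 3.0008 = 1.46769 rad
ρ = (1 − cos θ)/κ = (1 − 0.10292)/0.4891 = 1.83414
z = sin θ / κ = 0.99469/0.4891 = 2.03371
x = ρ cos φ = 1.83414 × cos(259.09°) = -0.34714
y = ρ sin φ = 1.83414 × sin(259.09°) = -1.80099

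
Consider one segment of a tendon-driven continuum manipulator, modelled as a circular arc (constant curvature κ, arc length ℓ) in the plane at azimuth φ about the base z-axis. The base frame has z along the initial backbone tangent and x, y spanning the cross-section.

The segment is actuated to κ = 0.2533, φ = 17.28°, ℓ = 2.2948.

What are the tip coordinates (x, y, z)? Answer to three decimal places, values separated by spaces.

θ = κ·ℓ = 0.2533 × 2.2948 = 0.58127 rad
ρ = (1 − cos θ)/κ = (1 − 0.83576)/0.2533 = 0.64838
z = sin θ / κ = 0.54909/0.2533 = 2.16774
x = ρ cos φ = 0.64838 × cos(17.28°) = 0.61912
y = ρ sin φ = 0.64838 × sin(17.28°) = 0.19260

0.619 0.193 2.168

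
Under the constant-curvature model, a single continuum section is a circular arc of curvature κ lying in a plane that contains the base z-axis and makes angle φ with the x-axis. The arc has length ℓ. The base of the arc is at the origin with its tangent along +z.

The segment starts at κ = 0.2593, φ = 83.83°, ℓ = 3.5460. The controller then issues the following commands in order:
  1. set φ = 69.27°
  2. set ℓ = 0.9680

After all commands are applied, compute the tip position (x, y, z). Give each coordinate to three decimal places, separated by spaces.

0.043 0.113 0.958

initial: κ=0.2593, φ=83.83°, ℓ=3.5460
cmd 1: set φ=69.27° → (κ,φ,ℓ)=(0.2593,69.27°,3.5460) → tip=(0.5375,1.4203,3.0670)
cmd 2: set ℓ=0.9680 → (κ,φ,ℓ)=(0.2593,69.27°,0.9680) → tip=(0.0428,0.1130,0.9579)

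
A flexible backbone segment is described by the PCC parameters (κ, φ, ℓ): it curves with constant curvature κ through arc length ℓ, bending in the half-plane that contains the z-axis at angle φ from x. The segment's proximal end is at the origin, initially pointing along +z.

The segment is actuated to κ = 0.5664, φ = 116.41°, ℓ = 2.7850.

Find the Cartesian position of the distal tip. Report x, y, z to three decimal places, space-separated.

θ = κ·ℓ = 0.5664 × 2.7850 = 1.57742 rad
ρ = (1 − cos θ)/κ = (1 − -0.00663)/0.5664 = 1.77724
z = sin θ / κ = 0.99998/0.5664 = 1.76550
x = ρ cos φ = 1.77724 × cos(116.41°) = -0.79050
y = ρ sin φ = 1.77724 × sin(116.41°) = 1.59176

-0.791 1.592 1.765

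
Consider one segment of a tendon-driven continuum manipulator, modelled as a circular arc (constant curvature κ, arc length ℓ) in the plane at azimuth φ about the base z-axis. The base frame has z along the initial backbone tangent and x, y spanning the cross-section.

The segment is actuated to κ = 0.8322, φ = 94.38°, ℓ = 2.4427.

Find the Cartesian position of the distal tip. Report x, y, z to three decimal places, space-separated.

θ = κ·ℓ = 0.8322 × 2.4427 = 2.03281 rad
ρ = (1 − cos θ)/κ = (1 − -0.44576)/0.8322 = 1.73727
z = sin θ / κ = 0.89515/0.8322 = 1.07565
x = ρ cos φ = 1.73727 × cos(94.38°) = -0.13268
y = ρ sin φ = 1.73727 × sin(94.38°) = 1.73220

-0.133 1.732 1.076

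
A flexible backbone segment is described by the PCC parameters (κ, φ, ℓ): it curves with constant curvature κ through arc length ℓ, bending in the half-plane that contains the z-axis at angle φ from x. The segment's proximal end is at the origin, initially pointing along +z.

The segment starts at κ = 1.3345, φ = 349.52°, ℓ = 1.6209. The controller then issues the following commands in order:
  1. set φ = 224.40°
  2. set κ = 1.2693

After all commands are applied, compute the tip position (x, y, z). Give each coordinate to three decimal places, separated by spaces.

initial: κ=1.3345, φ=349.52°, ℓ=1.6209
cmd 1: set φ=224.40° → (κ,φ,ℓ)=(1.3345,224.40°,1.6209) → tip=(-0.8343,-0.8170,0.6217)
cmd 2: set κ=1.2693 → (κ,φ,ℓ)=(1.2693,224.40°,1.6209) → tip=(-0.8261,-0.8090,0.6964)

-0.826 -0.809 0.696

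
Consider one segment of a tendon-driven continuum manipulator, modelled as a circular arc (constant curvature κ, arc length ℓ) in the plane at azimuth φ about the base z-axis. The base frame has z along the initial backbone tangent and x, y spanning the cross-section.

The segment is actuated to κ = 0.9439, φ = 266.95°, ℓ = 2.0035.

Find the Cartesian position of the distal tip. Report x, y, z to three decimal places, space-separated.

-0.074 -1.391 1.006

θ = κ·ℓ = 0.9439 × 2.0035 = 1.89110 rad
ρ = (1 − cos θ)/κ = (1 − -0.31486)/0.9439 = 1.39301
z = sin θ / κ = 0.94914/0.9439 = 1.00555
x = ρ cos φ = 1.39301 × cos(266.95°) = -0.07412
y = ρ sin φ = 1.39301 × sin(266.95°) = -1.39103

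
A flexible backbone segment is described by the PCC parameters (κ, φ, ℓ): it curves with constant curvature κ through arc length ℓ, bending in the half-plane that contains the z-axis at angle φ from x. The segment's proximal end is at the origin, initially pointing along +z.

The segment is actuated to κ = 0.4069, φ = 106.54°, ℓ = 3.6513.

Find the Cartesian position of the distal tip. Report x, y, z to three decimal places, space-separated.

θ = κ·ℓ = 0.4069 × 3.6513 = 1.48571 rad
ρ = (1 − cos θ)/κ = (1 − 0.08498)/0.4069 = 2.24876
z = sin θ / κ = 0.99638/0.4069 = 2.44872
x = ρ cos φ = 2.24876 × cos(106.54°) = -0.64019
y = ρ sin φ = 2.24876 × sin(106.54°) = 2.15571

-0.640 2.156 2.449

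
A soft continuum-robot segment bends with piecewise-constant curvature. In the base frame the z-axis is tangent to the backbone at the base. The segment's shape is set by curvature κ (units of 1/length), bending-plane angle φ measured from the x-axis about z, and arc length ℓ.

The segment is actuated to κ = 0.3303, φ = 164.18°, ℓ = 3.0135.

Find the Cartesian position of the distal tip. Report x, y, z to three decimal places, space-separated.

θ = κ·ℓ = 0.3303 × 3.0135 = 0.99536 rad
ρ = (1 − cos θ)/κ = (1 − 0.54420)/0.3303 = 1.37995
z = sin θ / κ = 0.83895/0.3303 = 2.53998
x = ρ cos φ = 1.37995 × cos(164.18°) = -1.32768
y = ρ sin φ = 1.37995 × sin(164.18°) = 0.37620

-1.328 0.376 2.540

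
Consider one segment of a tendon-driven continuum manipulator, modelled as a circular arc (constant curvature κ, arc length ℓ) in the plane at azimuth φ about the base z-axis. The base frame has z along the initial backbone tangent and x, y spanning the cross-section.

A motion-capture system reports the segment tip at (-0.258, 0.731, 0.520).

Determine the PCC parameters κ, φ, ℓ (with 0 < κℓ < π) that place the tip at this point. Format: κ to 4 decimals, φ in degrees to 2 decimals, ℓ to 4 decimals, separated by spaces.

1.7793 109.44 1.1015

ρ = √(x²+y²) = √(-0.258² + 0.731²) = 0.77519
φ = atan2(y, x) mod 360° = atan2(0.731, -0.258) = 109.4400°
|p|² = ρ² + z² = 0.77519² + 0.520² = 0.87133
κ = 2ρ / |p|² = 2×0.77519 / 0.87133 = 1.77934
θ = 2·atan2(ρ, z) = 2·atan2(0.77519, 0.520) = 1.95987 rad
ℓ = θ/κ = 1.95987/1.77934 = 1.10146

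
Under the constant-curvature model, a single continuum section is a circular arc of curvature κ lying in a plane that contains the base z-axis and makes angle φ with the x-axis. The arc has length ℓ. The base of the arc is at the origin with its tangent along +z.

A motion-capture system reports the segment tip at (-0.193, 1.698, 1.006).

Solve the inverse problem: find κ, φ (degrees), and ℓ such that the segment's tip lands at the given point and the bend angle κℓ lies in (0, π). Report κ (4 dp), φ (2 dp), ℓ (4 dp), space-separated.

ρ = √(x²+y²) = √(-0.193² + 1.698²) = 1.70893
φ = atan2(y, x) mod 360° = atan2(1.698, -0.193) = 96.4846°
|p|² = ρ² + z² = 1.70893² + 1.006² = 3.93249
κ = 2ρ / |p|² = 2×1.70893 / 3.93249 = 0.86914
θ = 2·atan2(ρ, z) = 2·atan2(1.70893, 1.006) = 2.07750 rad
ℓ = θ/κ = 2.07750/0.86914 = 2.39030

0.8691 96.48 2.3903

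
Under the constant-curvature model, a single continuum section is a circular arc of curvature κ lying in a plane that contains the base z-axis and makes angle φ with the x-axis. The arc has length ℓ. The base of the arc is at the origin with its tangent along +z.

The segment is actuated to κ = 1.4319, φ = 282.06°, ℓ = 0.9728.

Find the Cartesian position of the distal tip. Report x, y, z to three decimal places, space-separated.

0.120 -0.562 0.687

θ = κ·ℓ = 1.4319 × 0.9728 = 1.39295 rad
ρ = (1 − cos θ)/κ = (1 − 0.17691)/1.4319 = 0.57483
z = sin θ / κ = 0.98423/1.4319 = 0.68736
x = ρ cos φ = 0.57483 × cos(282.06°) = 0.12010
y = ρ sin φ = 0.57483 × sin(282.06°) = -0.56214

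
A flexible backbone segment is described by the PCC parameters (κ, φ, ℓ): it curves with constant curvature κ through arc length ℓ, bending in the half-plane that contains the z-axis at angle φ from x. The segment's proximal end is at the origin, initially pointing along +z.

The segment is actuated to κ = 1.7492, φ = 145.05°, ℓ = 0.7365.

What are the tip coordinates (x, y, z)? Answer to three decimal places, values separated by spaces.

θ = κ·ℓ = 1.7492 × 0.7365 = 1.28829 rad
ρ = (1 − cos θ)/κ = (1 − 0.27877)/1.7492 = 0.41232
z = sin θ / κ = 0.96036/1.7492 = 0.54903
x = ρ cos φ = 0.41232 × cos(145.05°) = -0.33796
y = ρ sin φ = 0.41232 × sin(145.05°) = 0.23620

-0.338 0.236 0.549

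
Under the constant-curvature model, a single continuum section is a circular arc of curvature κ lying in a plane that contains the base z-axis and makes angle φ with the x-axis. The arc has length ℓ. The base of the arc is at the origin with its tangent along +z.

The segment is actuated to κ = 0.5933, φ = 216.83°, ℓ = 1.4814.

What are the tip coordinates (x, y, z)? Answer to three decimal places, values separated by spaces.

θ = κ·ℓ = 0.5933 × 1.4814 = 0.87891 rad
ρ = (1 − cos θ)/κ = (1 − 0.63799)/0.5933 = 0.61017
z = sin θ / κ = 0.77005/0.5933 = 1.29790
x = ρ cos φ = 0.61017 × cos(216.83°) = -0.48839
y = ρ sin φ = 0.61017 × sin(216.83°) = -0.36576

-0.488 -0.366 1.298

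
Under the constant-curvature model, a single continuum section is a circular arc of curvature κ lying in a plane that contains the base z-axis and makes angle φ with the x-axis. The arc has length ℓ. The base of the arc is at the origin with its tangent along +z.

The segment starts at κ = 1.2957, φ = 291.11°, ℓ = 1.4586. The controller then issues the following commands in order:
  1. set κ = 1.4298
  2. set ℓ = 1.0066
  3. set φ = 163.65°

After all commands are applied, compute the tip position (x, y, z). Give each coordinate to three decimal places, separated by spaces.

-0.583 0.171 0.693

initial: κ=1.2957, φ=291.11°, ℓ=1.4586
cmd 1: set κ=1.4298 → (κ,φ,ℓ)=(1.4298,291.11°,1.4586) → tip=(0.3759,-0.9737,0.6088)
cmd 2: set ℓ=1.0066 → (κ,φ,ℓ)=(1.4298,291.11°,1.0066) → tip=(0.2189,-0.5669,0.6934)
cmd 3: set φ=163.65° → (κ,φ,ℓ)=(1.4298,163.65°,1.0066) → tip=(-0.5831,0.1711,0.6934)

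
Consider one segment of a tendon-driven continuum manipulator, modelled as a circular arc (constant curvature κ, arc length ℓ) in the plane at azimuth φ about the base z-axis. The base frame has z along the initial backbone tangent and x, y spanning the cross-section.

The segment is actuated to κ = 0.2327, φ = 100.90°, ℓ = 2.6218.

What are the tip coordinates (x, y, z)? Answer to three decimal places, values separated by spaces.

θ = κ·ℓ = 0.2327 × 2.6218 = 0.61009 rad
ρ = (1 − cos θ)/κ = (1 − 0.81959)/0.2327 = 0.77527
z = sin θ / κ = 0.57294/0.2327 = 2.46216
x = ρ cos φ = 0.77527 × cos(100.90°) = -0.14660
y = ρ sin φ = 0.77527 × sin(100.90°) = 0.76128

-0.147 0.761 2.462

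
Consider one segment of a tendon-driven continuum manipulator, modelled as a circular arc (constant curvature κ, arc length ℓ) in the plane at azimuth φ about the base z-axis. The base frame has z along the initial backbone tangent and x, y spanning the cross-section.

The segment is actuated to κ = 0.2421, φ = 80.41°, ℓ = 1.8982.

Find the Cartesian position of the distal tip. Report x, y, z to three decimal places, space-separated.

θ = κ·ℓ = 0.2421 × 1.8982 = 0.45955 rad
ρ = (1 − cos θ)/κ = (1 − 0.89625)/0.2421 = 0.42854
z = sin θ / κ = 0.44355/0.2421 = 1.83209
x = ρ cos φ = 0.42854 × cos(80.41°) = 0.07139
y = ρ sin φ = 0.42854 × sin(80.41°) = 0.42255

0.071 0.423 1.832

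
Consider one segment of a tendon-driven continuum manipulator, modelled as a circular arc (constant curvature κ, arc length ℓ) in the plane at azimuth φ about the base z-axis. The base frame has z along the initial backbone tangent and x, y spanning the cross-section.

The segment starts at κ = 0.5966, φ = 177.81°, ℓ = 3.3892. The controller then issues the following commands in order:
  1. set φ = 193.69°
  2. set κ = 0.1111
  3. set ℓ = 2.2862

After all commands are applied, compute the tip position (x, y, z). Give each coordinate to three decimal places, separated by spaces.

initial: κ=0.5966, φ=177.81°, ℓ=3.3892
cmd 1: set φ=193.69° → (κ,φ,ℓ)=(0.5966,193.69°,3.3892) → tip=(-2.3387,-0.5697,1.5084)
cmd 2: set κ=0.1111 → (κ,φ,ℓ)=(0.1111,193.69°,3.3892) → tip=(-0.6127,-0.1492,3.3097)
cmd 3: set ℓ=2.2862 → (κ,φ,ℓ)=(0.1111,193.69°,2.2862) → tip=(-0.2806,-0.0683,2.2617)

-0.281 -0.068 2.262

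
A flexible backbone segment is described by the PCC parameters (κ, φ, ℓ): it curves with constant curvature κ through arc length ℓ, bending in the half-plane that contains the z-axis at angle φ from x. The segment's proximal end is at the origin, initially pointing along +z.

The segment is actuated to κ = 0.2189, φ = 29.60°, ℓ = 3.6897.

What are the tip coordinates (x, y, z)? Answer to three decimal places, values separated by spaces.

1.227 0.697 3.301

θ = κ·ℓ = 0.2189 × 3.6897 = 0.80768 rad
ρ = (1 − cos θ)/κ = (1 − 0.69118)/0.2189 = 1.41078
z = sin θ / κ = 0.72268/0.2189 = 3.30143
x = ρ cos φ = 1.41078 × cos(29.60°) = 1.22667
y = ρ sin φ = 1.41078 × sin(29.60°) = 0.69684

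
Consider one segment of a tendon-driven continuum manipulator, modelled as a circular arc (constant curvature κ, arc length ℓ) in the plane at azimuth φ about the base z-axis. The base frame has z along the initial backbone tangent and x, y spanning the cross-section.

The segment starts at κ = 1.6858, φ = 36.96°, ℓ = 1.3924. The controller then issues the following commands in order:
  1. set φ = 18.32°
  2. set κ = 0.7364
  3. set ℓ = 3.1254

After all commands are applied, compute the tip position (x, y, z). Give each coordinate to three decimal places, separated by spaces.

initial: κ=1.6858, φ=36.96°, ℓ=1.3924
cmd 1: set φ=18.32° → (κ,φ,ℓ)=(1.6858,18.32°,1.3924) → tip=(0.9578,0.3171,0.4232)
cmd 2: set κ=0.7364 → (κ,φ,ℓ)=(0.7364,18.32°,1.3924) → tip=(0.6203,0.2054,1.1609)
cmd 3: set ℓ=3.1254 → (κ,φ,ℓ)=(0.7364,18.32°,3.1254) → tip=(2.1495,0.7117,1.0112)

2.150 0.712 1.011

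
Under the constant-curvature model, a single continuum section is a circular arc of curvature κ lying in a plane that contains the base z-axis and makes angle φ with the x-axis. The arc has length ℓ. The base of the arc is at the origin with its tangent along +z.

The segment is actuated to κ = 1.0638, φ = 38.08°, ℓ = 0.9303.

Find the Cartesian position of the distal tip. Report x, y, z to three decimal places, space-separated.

0.334 0.261 0.786

θ = κ·ℓ = 1.0638 × 0.9303 = 0.98965 rad
ρ = (1 − cos θ)/κ = (1 − 0.54898)/1.0638 = 0.42397
z = sin θ / κ = 0.83584/1.0638 = 0.78571
x = ρ cos φ = 0.42397 × cos(38.08°) = 0.33373
y = ρ sin φ = 0.42397 × sin(38.08°) = 0.26149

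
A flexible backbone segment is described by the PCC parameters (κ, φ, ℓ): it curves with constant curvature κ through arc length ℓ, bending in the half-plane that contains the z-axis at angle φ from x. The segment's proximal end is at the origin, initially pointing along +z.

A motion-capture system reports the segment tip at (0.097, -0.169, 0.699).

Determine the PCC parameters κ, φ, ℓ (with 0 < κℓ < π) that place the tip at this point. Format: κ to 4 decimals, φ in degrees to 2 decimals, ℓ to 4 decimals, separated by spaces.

ρ = √(x²+y²) = √(0.097² + -0.169²) = 0.19486
φ = atan2(y, x) mod 360° = atan2(-0.169, 0.097) = 299.8543°
|p|² = ρ² + z² = 0.19486² + 0.699² = 0.52657
κ = 2ρ / |p|² = 2×0.19486 / 0.52657 = 0.74011
θ = 2·atan2(ρ, z) = 2·atan2(0.19486, 0.699) = 0.54373 rad
ℓ = θ/κ = 0.54373/0.74011 = 0.73467

0.7401 299.85 0.7347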